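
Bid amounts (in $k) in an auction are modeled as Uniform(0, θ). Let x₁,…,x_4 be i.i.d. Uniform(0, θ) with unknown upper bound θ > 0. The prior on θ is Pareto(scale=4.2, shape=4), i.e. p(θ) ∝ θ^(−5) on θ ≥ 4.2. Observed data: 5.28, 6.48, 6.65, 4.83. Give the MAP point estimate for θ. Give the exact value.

The Uniform(0, θ) likelihood is θ^(−n) for θ ≥ max(xᵢ), zero otherwise. Here max(xᵢ) = 6.65.
Posterior ∝ θ^(−5) · θ^(−4) = θ^(−9) on θ ≥ max(4.2, 6.65) = 6.65.
This density is strictly decreasing in θ, so the posterior mode lies at the lower boundary of the support.

θ̂_MAP = 6.65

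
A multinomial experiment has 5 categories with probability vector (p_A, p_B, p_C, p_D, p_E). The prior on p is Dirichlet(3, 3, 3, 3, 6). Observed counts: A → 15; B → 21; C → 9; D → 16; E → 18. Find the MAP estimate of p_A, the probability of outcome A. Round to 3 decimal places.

The posterior is Dirichlet(αᵢ + nᵢ) = Dirichlet(18, 24, 12, 19, 24).
For a Dirichlet(a₁,…,a_K) with all aᵢ > 1, the mode has j-th component (aⱼ − 1)/(Σaᵢ − K).
Here Σaᵢ = 97 and K = 5, so p_A = (18 − 1)/(97 − 5) = 17/92 ≈ 0.185.

MAP estimate of p_A = 0.185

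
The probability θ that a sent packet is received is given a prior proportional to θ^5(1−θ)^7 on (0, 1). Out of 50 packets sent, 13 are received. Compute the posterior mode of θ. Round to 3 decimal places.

The prior density ∝ θ^5(1−θ)^7 is the kernel of Beta(6, 8).
Data: 13 successes in 50 trials. The binomial likelihood contributes θ^13(1−θ)^37, so the posterior is Beta(6+13, 8+37) = Beta(19, 45).
For Beta(a, b) with a, b > 1 the mode is (a−1)/(a+b−2) = 18/62 ≈ 0.290.

θ̂_MAP = 0.290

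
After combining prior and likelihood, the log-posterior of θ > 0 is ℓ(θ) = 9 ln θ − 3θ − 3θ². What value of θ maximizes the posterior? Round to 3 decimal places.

θ̂_MAP = 1.000

ℓ'(θ) = 9/θ − 3 − 6θ. Setting this to zero and multiplying by θ: 6θ² + 3θ − 9 = 0.
θ = (−3 + √(3² + 4·6·9)) / (2·6) = (−3 + √225) / 12 = (−3 + 15)/12 = 1.
ℓ''(θ) = −9/θ² − 6 < 0, confirming a maximum.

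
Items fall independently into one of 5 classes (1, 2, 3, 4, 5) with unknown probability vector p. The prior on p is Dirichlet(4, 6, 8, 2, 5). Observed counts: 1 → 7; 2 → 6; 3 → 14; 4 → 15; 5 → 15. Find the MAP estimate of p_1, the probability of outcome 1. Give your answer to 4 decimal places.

MAP estimate: 0.1299

The posterior is Dirichlet(αᵢ + nᵢ) = Dirichlet(11, 12, 22, 17, 20).
For a Dirichlet(a₁,…,a_K) with all aᵢ > 1, the mode has j-th component (aⱼ − 1)/(Σaᵢ − K).
Here Σaᵢ = 82 and K = 5, so p_1 = (11 − 1)/(82 − 5) = 10/77 ≈ 0.1299.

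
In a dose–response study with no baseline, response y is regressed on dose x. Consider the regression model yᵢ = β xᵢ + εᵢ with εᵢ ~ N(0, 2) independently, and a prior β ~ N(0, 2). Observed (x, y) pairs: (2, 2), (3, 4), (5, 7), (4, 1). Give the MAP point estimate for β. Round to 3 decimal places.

β̂_MAP = 1.000

log p(β | y) = −Σ(yᵢ − βxᵢ)²/(2·2) − β²/(2·2) + const.
Setting the derivative to zero: Σxᵢ(yᵢ − βxᵢ)/2 − β/2 = 0, so β = Σxᵢyᵢ / (Σxᵢ² + σ²/τ²).
Σxᵢyᵢ = 2·2 + 3·4 + 5·7 + 4·1 = 55; Σxᵢ² = 54; σ²/τ² = 1.
β̂_MAP = 55 / (54 + 1) = 55/55 ≈ 1.000.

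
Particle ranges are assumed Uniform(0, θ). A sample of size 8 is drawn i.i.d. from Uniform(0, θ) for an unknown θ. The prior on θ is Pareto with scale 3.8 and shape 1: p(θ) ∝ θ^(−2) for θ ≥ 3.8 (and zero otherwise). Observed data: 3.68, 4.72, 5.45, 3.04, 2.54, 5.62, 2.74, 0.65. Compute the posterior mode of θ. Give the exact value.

θ̂_MAP = 5.62

The Uniform(0, θ) likelihood is θ^(−n) for θ ≥ max(xᵢ), zero otherwise. Here max(xᵢ) = 5.62.
Posterior ∝ θ^(−2) · θ^(−8) = θ^(−10) on θ ≥ max(3.8, 5.62) = 5.62.
This density is strictly decreasing in θ, so the posterior mode lies at the lower boundary of the support.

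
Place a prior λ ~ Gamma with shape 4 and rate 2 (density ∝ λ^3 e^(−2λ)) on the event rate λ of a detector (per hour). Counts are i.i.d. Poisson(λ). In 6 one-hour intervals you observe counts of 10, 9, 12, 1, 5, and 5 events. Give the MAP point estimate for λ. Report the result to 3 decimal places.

Σxᵢ = 10+9+12+1+5+5 = 42, with n = 6.
Posterior ∝ λ^3e^(−2λ) · λ^42e^(−6λ) = λ^45e^(−8λ), i.e. Gamma(shape=46, rate=8).
The mode of a Gamma(a, b) with a ≥ 1 (shape–rate) is (a−1)/b = 45/8 ≈ 5.625.

λ̂_MAP = 5.625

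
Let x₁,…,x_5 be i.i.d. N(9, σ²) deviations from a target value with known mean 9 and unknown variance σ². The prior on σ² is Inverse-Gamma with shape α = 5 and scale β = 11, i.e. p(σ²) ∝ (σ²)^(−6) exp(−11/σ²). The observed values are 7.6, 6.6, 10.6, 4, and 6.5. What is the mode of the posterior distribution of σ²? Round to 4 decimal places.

Sum of squared deviations about the known mean: SS = (7.6−9)² + (6.6−9)² + (10.6−9)² + (4−9)² + (6.5−9)² = 41.53.
The Normal likelihood contributes (σ²)^(−n/2) exp(−SS/(2σ²)), so the posterior is Inverse-Gamma(α + n/2, β + SS/2) = Inverse-Gamma(7.5, 31.765).
The mode of Inverse-Gamma(a, b) is b/(a+1) = 31.765/8.5 ≈ 3.7371.

σ̂²_MAP = 3.7371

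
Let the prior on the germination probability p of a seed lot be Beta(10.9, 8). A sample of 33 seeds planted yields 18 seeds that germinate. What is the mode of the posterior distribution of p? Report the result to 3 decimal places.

Prior: Beta(10.9, 8).
Data: 18 successes in 33 trials. The binomial likelihood contributes p^18(1−p)^15, so the posterior is Beta(10.9+18, 8+15) = Beta(28.9, 23).
For Beta(a, b) with a, b > 1 the mode is (a−1)/(a+b−2) = 27.9/49.9 ≈ 0.559.

p̂_MAP = 0.559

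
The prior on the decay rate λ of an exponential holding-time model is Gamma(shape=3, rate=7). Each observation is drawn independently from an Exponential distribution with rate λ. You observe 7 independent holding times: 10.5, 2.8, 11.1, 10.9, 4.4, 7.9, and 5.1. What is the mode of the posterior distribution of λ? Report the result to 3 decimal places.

The Exponential(rate=λ) likelihood is ∝ λ^n e^(−λΣtᵢ). Here n = 7 and Σtᵢ = 10.5 + 2.8 + 11.1 + 10.9 + 4.4 + 7.9 + 5.1 = 52.7.
Posterior ∝ λ^2e^(−7λ) · λ^7e^(−52.7λ) = λ^9e^(−59.7λ), i.e. Gamma(10, 59.7).
Mode = (a−1)/b = 9/59.7 ≈ 0.151.

λ̂_MAP = 0.151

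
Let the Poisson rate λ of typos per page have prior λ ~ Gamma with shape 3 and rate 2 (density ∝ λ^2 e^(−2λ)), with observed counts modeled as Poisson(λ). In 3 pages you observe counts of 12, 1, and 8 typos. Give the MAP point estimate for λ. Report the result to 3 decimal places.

λ̂_MAP = 4.600

Σxᵢ = 12+1+8 = 21, with n = 3.
Posterior ∝ λ^2e^(−2λ) · λ^21e^(−3λ) = λ^23e^(−5λ), i.e. Gamma(shape=24, rate=5).
The mode of a Gamma(a, b) with a ≥ 1 (shape–rate) is (a−1)/b = 23/5 ≈ 4.600.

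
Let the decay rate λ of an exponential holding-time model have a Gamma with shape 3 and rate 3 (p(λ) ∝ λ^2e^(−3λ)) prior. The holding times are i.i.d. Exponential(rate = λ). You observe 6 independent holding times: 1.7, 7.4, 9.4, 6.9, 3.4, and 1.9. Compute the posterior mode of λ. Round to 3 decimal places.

The Exponential(rate=λ) likelihood is ∝ λ^n e^(−λΣtᵢ). Here n = 6 and Σtᵢ = 1.7 + 7.4 + 9.4 + 6.9 + 3.4 + 1.9 = 30.7.
Posterior ∝ λ^2e^(−3λ) · λ^6e^(−30.7λ) = λ^8e^(−33.7λ), i.e. Gamma(9, 33.7).
Mode = (a−1)/b = 8/33.7 ≈ 0.237.

λ̂_MAP = 0.237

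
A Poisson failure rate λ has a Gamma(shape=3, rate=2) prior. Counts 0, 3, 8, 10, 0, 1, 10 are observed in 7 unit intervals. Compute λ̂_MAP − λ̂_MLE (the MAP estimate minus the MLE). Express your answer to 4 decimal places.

Σxᵢ = 32. Posterior is Gamma(35, 9); MAP = (35−1)/9 = 34/9 ≈ 3.77778.
MLE = x̄ = 32/7 ≈ 4.57143.
Difference = 34/9 − 32/7 = -50/63 ≈ -0.7937.

MAP − MLE = -0.7937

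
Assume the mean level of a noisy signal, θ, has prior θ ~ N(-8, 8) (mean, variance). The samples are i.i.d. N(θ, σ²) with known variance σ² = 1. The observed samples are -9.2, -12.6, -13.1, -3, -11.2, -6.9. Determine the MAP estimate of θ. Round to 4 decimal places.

n = 6; x̄ = ((-9.2) + (-12.6) + (-13.1) + (-3) + (-11.2) + (-6.9))/6 = -56/6 = -28/3 ≈ -9.3333.
For a Normal prior and Normal likelihood with known variance, the posterior is Normal; its mode equals its mean, the precision-weighted average.
Prior precision 1/σ₀² = 1/8 = 0.125; data precision n/σ² = 6/1 = 6.
θ̂ = (0.125·(-8) + 6·(-28/3)) / (0.125 + 6) = (-57)/6.125 = -456/49 ≈ -9.3061.

θ̂_MAP = -9.3061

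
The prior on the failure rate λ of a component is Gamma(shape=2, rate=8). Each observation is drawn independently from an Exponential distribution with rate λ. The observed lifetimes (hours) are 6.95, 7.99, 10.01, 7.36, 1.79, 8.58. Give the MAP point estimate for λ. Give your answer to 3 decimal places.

The Exponential(rate=λ) likelihood is ∝ λ^n e^(−λΣtᵢ). Here n = 6 and Σtᵢ = 6.95 + 7.99 + 10.01 + 7.36 + 1.79 + 8.58 = 42.68.
Posterior ∝ λe^(−8λ) · λ^6e^(−42.68λ) = λ^7e^(−50.68λ), i.e. Gamma(8, 50.68).
Mode = (a−1)/b = 7/50.68 ≈ 0.138.

λ̂_MAP = 0.138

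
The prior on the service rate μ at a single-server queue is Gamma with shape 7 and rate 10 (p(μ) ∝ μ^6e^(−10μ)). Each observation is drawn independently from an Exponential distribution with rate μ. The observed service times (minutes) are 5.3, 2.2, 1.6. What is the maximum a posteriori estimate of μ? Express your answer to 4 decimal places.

The Exponential(rate=μ) likelihood is ∝ μ^n e^(−μΣtᵢ). Here n = 3 and Σtᵢ = 5.3 + 2.2 + 1.6 = 9.1.
Posterior ∝ μ^6e^(−10μ) · μ^3e^(−9.1μ) = μ^9e^(−19.1μ), i.e. Gamma(10, 19.1).
Mode = (a−1)/b = 9/19.1 ≈ 0.4712.

μ̂_MAP = 0.4712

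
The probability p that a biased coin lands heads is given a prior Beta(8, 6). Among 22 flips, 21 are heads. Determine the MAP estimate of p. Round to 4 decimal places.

Prior: Beta(8, 6).
Data: 21 successes in 22 trials. The binomial likelihood contributes p^21(1−p)^1, so the posterior is Beta(8+21, 6+1) = Beta(29, 7).
For Beta(a, b) with a, b > 1 the mode is (a−1)/(a+b−2) = 28/34 ≈ 0.8235.

p̂_MAP = 0.8235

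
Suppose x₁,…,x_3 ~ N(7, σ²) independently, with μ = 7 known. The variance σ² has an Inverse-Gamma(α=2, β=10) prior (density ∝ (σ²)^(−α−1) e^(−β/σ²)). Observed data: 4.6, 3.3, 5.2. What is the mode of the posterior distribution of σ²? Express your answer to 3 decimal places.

Sum of squared deviations about the known mean: SS = (4.6−7)² + (3.3−7)² + (5.2−7)² = 22.69.
The Normal likelihood contributes (σ²)^(−n/2) exp(−SS/(2σ²)), so the posterior is Inverse-Gamma(α + n/2, β + SS/2) = Inverse-Gamma(3.5, 21.345).
The mode of Inverse-Gamma(a, b) is b/(a+1) = 21.345/4.5 ≈ 4.743.

σ̂²_MAP = 4.743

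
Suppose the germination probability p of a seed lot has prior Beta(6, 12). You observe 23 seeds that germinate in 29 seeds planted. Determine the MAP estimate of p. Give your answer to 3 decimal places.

Prior: Beta(6, 12).
Data: 23 successes in 29 trials. The binomial likelihood contributes p^23(1−p)^6, so the posterior is Beta(6+23, 12+6) = Beta(29, 18).
For Beta(a, b) with a, b > 1 the mode is (a−1)/(a+b−2) = 28/45 ≈ 0.622.

p̂_MAP = 0.622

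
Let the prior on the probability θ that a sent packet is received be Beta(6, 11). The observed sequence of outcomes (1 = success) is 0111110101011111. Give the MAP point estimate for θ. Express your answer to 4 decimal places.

Prior: Beta(6, 11).
Data: 12 successes in 16 trials (from the sequence). The binomial likelihood contributes θ^12(1−θ)^4, so the posterior is Beta(6+12, 11+4) = Beta(18, 15).
For Beta(a, b) with a, b > 1 the mode is (a−1)/(a+b−2) = 17/31 ≈ 0.5484.

θ̂_MAP = 0.5484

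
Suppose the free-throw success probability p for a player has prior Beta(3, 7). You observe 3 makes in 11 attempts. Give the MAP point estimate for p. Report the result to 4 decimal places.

Prior: Beta(3, 7).
Data: 3 successes in 11 trials. The binomial likelihood contributes p^3(1−p)^8, so the posterior is Beta(3+3, 7+8) = Beta(6, 15).
For Beta(a, b) with a, b > 1 the mode is (a−1)/(a+b−2) = 5/19 ≈ 0.2632.

p̂_MAP = 0.2632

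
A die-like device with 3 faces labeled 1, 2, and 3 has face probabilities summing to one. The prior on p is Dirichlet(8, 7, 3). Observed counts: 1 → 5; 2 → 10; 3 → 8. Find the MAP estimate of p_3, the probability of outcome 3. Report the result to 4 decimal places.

MAP estimate: 0.2632

The posterior is Dirichlet(αᵢ + nᵢ) = Dirichlet(13, 17, 11).
For a Dirichlet(a₁,…,a_K) with all aᵢ > 1, the mode has j-th component (aⱼ − 1)/(Σaᵢ − K).
Here Σaᵢ = 41 and K = 3, so p_3 = (11 − 1)/(41 − 3) = 10/38 ≈ 0.2632.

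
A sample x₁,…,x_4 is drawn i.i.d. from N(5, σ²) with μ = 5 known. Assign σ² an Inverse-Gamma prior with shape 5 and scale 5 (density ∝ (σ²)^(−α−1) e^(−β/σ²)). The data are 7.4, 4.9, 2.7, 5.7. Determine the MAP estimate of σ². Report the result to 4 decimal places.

σ̂²_MAP = 1.3469

Sum of squared deviations about the known mean: SS = (7.4−5)² + (4.9−5)² + (2.7−5)² + (5.7−5)² = 11.55.
The Normal likelihood contributes (σ²)^(−n/2) exp(−SS/(2σ²)), so the posterior is Inverse-Gamma(α + n/2, β + SS/2) = Inverse-Gamma(7, 10.775).
The mode of Inverse-Gamma(a, b) is b/(a+1) = 10.775/8 ≈ 1.3469.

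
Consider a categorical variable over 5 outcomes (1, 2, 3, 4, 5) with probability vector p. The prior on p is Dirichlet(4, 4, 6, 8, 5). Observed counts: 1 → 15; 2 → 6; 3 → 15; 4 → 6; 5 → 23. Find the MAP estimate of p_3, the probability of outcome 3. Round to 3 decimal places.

The posterior is Dirichlet(αᵢ + nᵢ) = Dirichlet(19, 10, 21, 14, 28).
For a Dirichlet(a₁,…,a_K) with all aᵢ > 1, the mode has j-th component (aⱼ − 1)/(Σaᵢ − K).
Here Σaᵢ = 92 and K = 5, so p_3 = (21 − 1)/(92 − 5) = 20/87 ≈ 0.230.

MAP estimate: 0.230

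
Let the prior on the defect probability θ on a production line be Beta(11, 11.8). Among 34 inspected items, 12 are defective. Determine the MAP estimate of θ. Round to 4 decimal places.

θ̂_MAP = 0.4015

Prior: Beta(11, 11.8).
Data: 12 successes in 34 trials. The binomial likelihood contributes θ^12(1−θ)^22, so the posterior is Beta(11+12, 11.8+22) = Beta(23, 33.8).
For Beta(a, b) with a, b > 1 the mode is (a−1)/(a+b−2) = 22/54.8 ≈ 0.4015.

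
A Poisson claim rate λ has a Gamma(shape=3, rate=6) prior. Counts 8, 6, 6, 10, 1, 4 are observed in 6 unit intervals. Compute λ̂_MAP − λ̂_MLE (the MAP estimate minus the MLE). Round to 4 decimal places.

MAP − MLE = -2.7500

Σxᵢ = 35. Posterior is Gamma(38, 12); MAP = (38−1)/12 = 37/12 ≈ 3.08333.
MLE = x̄ = 35/6 ≈ 5.83333.
Difference = 37/12 − 35/6 = -11/4 ≈ -2.7500.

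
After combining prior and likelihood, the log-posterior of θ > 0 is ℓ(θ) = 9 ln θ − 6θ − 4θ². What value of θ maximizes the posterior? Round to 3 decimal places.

θ̂_MAP = 0.750

ℓ'(θ) = 9/θ − 6 − 8θ. Setting this to zero and multiplying by θ: 8θ² + 6θ − 9 = 0.
θ = (−6 + √(6² + 4·8·9)) / (2·8) = (−6 + √324) / 16 = (−6 + 18)/16 = 3/4.
ℓ''(θ) = −9/θ² − 8 < 0, confirming a maximum.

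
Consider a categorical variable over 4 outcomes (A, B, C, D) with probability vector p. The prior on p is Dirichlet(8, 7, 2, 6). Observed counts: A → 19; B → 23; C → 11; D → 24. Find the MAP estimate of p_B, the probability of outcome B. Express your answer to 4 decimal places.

MAP estimate of p_B = 0.3021

The posterior is Dirichlet(αᵢ + nᵢ) = Dirichlet(27, 30, 13, 30).
For a Dirichlet(a₁,…,a_K) with all aᵢ > 1, the mode has j-th component (aⱼ − 1)/(Σaᵢ − K).
Here Σaᵢ = 100 and K = 4, so p_B = (30 − 1)/(100 − 4) = 29/96 ≈ 0.3021.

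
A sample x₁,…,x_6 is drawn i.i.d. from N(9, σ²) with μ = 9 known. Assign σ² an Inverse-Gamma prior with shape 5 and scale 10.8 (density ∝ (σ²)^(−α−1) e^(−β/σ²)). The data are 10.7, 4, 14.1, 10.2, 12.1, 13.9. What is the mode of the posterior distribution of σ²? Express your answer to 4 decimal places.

σ̂²_MAP = 6.1422

Sum of squared deviations about the known mean: SS = (10.7−9)² + (4−9)² + (14.1−9)² + (10.2−9)² + (12.1−9)² + (13.9−9)² = 88.96.
The Normal likelihood contributes (σ²)^(−n/2) exp(−SS/(2σ²)), so the posterior is Inverse-Gamma(α + n/2, β + SS/2) = Inverse-Gamma(8, 55.28).
The mode of Inverse-Gamma(a, b) is b/(a+1) = 55.28/9 ≈ 6.1422.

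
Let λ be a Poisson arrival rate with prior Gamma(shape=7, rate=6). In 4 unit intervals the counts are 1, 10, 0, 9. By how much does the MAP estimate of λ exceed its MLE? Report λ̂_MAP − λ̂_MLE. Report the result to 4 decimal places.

MAP − MLE = -2.4000

Σxᵢ = 20. Posterior is Gamma(27, 10); MAP = (27−1)/10 = 26/10 ≈ 2.60000.
MLE = x̄ = 20/4 ≈ 5.00000.
Difference = 26/10 − 20/4 = -12/5 ≈ -2.4000.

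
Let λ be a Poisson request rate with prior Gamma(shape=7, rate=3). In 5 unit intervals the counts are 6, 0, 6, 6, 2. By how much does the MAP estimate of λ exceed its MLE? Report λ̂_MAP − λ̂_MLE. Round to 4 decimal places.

Σxᵢ = 20. Posterior is Gamma(27, 8); MAP = (27−1)/8 = 26/8 ≈ 3.25000.
MLE = x̄ = 20/5 ≈ 4.00000.
Difference = 26/8 − 20/5 = -3/4 ≈ -0.7500.

MAP − MLE = -0.7500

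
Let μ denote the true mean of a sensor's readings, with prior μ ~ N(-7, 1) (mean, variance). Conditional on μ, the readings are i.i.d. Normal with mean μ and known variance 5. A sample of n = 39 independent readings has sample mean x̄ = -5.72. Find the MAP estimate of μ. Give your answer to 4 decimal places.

μ̂_MAP = -5.8655

n = 39, x̄ = -5.72.
For a Normal prior and Normal likelihood with known variance, the posterior is Normal; its mode equals its mean, the precision-weighted average.
Prior precision 1/σ₀² = 1/1 = 1; data precision n/σ² = 39/5 = 7.8.
μ̂ = (1·(-7) + 7.8·(-5.72)) / (1 + 7.8) = (-51.616)/8.8 = -1613/275 ≈ -5.8655.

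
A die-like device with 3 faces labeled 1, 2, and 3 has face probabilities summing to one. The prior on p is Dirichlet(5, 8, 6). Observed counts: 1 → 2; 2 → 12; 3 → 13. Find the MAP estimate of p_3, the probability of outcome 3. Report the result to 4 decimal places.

The posterior is Dirichlet(αᵢ + nᵢ) = Dirichlet(7, 20, 19).
For a Dirichlet(a₁,…,a_K) with all aᵢ > 1, the mode has j-th component (aⱼ − 1)/(Σaᵢ − K).
Here Σaᵢ = 46 and K = 3, so p_3 = (19 − 1)/(46 − 3) = 18/43 ≈ 0.4186.

MAP estimate: 0.4186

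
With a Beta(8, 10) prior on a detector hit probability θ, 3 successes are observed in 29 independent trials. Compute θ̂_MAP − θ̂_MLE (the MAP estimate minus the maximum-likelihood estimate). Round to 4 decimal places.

MAP − MLE = 0.1188

Posterior is Beta(11, 36); MAP = (11−1)/(47−2) = 10/45 ≈ 0.22222.
MLE ignores the prior: θ̂_MLE = k/n = 3/29 ≈ 0.10345.
Difference = 10/45 − 3/29 = 31/261 ≈ 0.1188.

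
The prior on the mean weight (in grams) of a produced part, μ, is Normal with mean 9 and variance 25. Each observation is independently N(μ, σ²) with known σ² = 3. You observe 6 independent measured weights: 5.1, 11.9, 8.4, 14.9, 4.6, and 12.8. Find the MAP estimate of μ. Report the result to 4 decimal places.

n = 6; x̄ = (5.1 + 11.9 + 8.4 + 14.9 + 4.6 + 12.8)/6 = 57.7/6 = 577/60 ≈ 9.6167.
For a Normal prior and Normal likelihood with known variance, the posterior is Normal; its mode equals its mean, the precision-weighted average.
Prior precision 1/σ₀² = 1/25 = 0.04; data precision n/σ² = 6/3 = 2.
μ̂ = (0.04·9 + 2·(577/60)) / (0.04 + 2) = (2939/150)/2.04 = 2939/306 ≈ 9.6046.

μ̂_MAP = 9.6046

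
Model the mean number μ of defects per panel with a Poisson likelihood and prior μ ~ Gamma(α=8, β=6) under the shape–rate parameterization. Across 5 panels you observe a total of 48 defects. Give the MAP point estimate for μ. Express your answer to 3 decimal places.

μ̂_MAP = 5.000

Σxᵢ = 48, n = 5.
Posterior ∝ μ^7e^(−6μ) · μ^48e^(−5μ) = μ^55e^(−11μ), i.e. Gamma(shape=56, rate=11).
The mode of a Gamma(a, b) with a ≥ 1 (shape–rate) is (a−1)/b = 55/11 ≈ 5.000.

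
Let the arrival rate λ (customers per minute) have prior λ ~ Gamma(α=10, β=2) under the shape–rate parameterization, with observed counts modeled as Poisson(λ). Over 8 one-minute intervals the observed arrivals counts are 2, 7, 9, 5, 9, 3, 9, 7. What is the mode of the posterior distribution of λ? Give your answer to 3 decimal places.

Σxᵢ = 2+7+9+5+9+3+9+7 = 51, with n = 8.
Posterior ∝ λ^9e^(−2λ) · λ^51e^(−8λ) = λ^60e^(−10λ), i.e. Gamma(shape=61, rate=10).
The mode of a Gamma(a, b) with a ≥ 1 (shape–rate) is (a−1)/b = 60/10 ≈ 6.000.

λ̂_MAP = 6.000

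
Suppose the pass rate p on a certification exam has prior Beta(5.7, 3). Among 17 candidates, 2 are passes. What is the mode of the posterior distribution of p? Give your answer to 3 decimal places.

Prior: Beta(5.7, 3).
Data: 2 successes in 17 trials. The binomial likelihood contributes p^2(1−p)^15, so the posterior is Beta(5.7+2, 3+15) = Beta(7.7, 18).
For Beta(a, b) with a, b > 1 the mode is (a−1)/(a+b−2) = 6.7/23.7 ≈ 0.283.

p̂_MAP = 0.283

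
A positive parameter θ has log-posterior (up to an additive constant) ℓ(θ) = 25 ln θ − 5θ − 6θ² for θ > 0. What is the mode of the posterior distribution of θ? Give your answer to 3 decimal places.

θ̂_MAP = 1.250

ℓ'(θ) = 25/θ − 5 − 12θ. Setting this to zero and multiplying by θ: 12θ² + 5θ − 25 = 0.
θ = (−5 + √(5² + 4·12·25)) / (2·12) = (−5 + √1225) / 24 = (−5 + 35)/24 = 5/4.
ℓ''(θ) = −25/θ² − 12 < 0, confirming a maximum.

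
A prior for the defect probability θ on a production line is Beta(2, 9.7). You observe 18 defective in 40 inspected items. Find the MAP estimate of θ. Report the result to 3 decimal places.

θ̂_MAP = 0.382

Prior: Beta(2, 9.7).
Data: 18 successes in 40 trials. The binomial likelihood contributes θ^18(1−θ)^22, so the posterior is Beta(2+18, 9.7+22) = Beta(20, 31.7).
For Beta(a, b) with a, b > 1 the mode is (a−1)/(a+b−2) = 19/49.7 ≈ 0.382.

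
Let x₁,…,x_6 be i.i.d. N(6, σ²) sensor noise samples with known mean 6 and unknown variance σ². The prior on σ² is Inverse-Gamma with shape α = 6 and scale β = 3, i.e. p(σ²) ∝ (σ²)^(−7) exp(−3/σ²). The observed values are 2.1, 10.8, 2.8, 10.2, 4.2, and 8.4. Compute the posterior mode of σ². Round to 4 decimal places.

σ̂²_MAP = 4.0565

Sum of squared deviations about the known mean: SS = (2.1−6)² + (10.8−6)² + (2.8−6)² + (10.2−6)² + (4.2−6)² + (8.4−6)² = 75.13.
The Normal likelihood contributes (σ²)^(−n/2) exp(−SS/(2σ²)), so the posterior is Inverse-Gamma(α + n/2, β + SS/2) = Inverse-Gamma(9, 40.565).
The mode of Inverse-Gamma(a, b) is b/(a+1) = 40.565/10 ≈ 4.0565.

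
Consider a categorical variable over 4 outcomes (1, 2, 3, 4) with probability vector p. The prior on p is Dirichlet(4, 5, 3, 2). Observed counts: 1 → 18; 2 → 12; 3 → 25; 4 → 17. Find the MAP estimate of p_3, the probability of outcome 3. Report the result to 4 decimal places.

MAP estimate: 0.3293

The posterior is Dirichlet(αᵢ + nᵢ) = Dirichlet(22, 17, 28, 19).
For a Dirichlet(a₁,…,a_K) with all aᵢ > 1, the mode has j-th component (aⱼ − 1)/(Σaᵢ − K).
Here Σaᵢ = 86 and K = 4, so p_3 = (28 − 1)/(86 − 4) = 27/82 ≈ 0.3293.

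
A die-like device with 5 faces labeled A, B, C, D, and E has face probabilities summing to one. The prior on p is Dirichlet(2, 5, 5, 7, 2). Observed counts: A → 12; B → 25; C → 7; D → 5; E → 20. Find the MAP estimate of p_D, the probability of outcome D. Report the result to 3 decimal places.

The posterior is Dirichlet(αᵢ + nᵢ) = Dirichlet(14, 30, 12, 12, 22).
For a Dirichlet(a₁,…,a_K) with all aᵢ > 1, the mode has j-th component (aⱼ − 1)/(Σaᵢ − K).
Here Σaᵢ = 90 and K = 5, so p_D = (12 − 1)/(90 − 5) = 11/85 ≈ 0.129.

MAP estimate of p_D = 0.129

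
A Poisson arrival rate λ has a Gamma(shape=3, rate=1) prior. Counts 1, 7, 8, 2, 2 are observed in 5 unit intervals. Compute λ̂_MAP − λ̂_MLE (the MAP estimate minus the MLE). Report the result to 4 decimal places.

Σxᵢ = 20. Posterior is Gamma(23, 6); MAP = (23−1)/6 = 22/6 ≈ 3.66667.
MLE = x̄ = 20/5 ≈ 4.00000.
Difference = 22/6 − 20/5 = -1/3 ≈ -0.3333.

MAP − MLE = -0.3333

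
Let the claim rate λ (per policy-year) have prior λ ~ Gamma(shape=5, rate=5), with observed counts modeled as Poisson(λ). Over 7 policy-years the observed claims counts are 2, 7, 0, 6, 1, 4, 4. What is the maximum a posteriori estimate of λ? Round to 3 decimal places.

λ̂_MAP = 2.333

Σxᵢ = 2+7+0+6+1+4+4 = 24, with n = 7.
Posterior ∝ λ^4e^(−5λ) · λ^24e^(−7λ) = λ^28e^(−12λ), i.e. Gamma(shape=29, rate=12).
The mode of a Gamma(a, b) with a ≥ 1 (shape–rate) is (a−1)/b = 28/12 ≈ 2.333.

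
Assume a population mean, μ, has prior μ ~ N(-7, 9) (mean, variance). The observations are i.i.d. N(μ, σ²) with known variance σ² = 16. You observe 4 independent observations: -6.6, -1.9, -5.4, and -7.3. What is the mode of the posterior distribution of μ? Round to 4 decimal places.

μ̂_MAP = -5.8231

n = 4; x̄ = ((-6.6) + (-1.9) + (-5.4) + (-7.3))/4 = -21.2/4 = -5.3.
For a Normal prior and Normal likelihood with known variance, the posterior is Normal; its mode equals its mean, the precision-weighted average.
Prior precision 1/σ₀² = 1/9; data precision n/σ² = 4/16 = 0.25.
μ̂ = ((1/9)·(-7) + 0.25·(-5.3)) / (1/9 + 0.25) = (-757/360)/(13/36) = -757/130 ≈ -5.8231.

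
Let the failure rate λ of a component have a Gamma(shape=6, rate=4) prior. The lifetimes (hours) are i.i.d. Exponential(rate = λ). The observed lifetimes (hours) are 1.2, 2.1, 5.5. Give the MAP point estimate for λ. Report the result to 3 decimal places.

λ̂_MAP = 0.625

The Exponential(rate=λ) likelihood is ∝ λ^n e^(−λΣtᵢ). Here n = 3 and Σtᵢ = 1.2 + 2.1 + 5.5 = 8.8.
Posterior ∝ λ^5e^(−4λ) · λ^3e^(−8.8λ) = λ^8e^(−12.8λ), i.e. Gamma(9, 12.8).
Mode = (a−1)/b = 8/12.8 ≈ 0.625.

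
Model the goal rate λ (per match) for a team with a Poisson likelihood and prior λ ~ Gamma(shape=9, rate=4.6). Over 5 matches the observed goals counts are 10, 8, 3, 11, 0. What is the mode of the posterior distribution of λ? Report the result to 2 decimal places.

λ̂_MAP = 4.17

Σxᵢ = 10+8+3+11+0 = 32, with n = 5.
Posterior ∝ λ^8e^(−4.6λ) · λ^32e^(−5λ) = λ^40e^(−9.6λ), i.e. Gamma(shape=41, rate=9.6).
The mode of a Gamma(a, b) with a ≥ 1 (shape–rate) is (a−1)/b = 40/9.6 ≈ 4.17.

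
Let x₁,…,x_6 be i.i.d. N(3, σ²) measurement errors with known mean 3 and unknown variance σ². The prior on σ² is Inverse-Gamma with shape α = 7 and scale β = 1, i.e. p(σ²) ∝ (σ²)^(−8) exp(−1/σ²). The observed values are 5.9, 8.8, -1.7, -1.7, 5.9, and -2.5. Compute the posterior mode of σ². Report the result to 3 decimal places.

Sum of squared deviations about the known mean: SS = (5.9−3)² + (8.8−3)² + (-1.7−3)² + (-1.7−3)² + (5.9−3)² + (-2.5−3)² = 124.89.
The Normal likelihood contributes (σ²)^(−n/2) exp(−SS/(2σ²)), so the posterior is Inverse-Gamma(α + n/2, β + SS/2) = Inverse-Gamma(10, 63.445).
The mode of Inverse-Gamma(a, b) is b/(a+1) = 63.445/11 ≈ 5.768.

σ̂²_MAP = 5.768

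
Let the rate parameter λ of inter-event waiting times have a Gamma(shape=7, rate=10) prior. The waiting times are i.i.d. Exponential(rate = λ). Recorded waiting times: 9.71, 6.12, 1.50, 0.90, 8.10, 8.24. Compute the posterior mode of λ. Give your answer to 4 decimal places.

λ̂_MAP = 0.2692

The Exponential(rate=λ) likelihood is ∝ λ^n e^(−λΣtᵢ). Here n = 6 and Σtᵢ = 9.71 + 6.12 + 1.50 + 0.90 + 8.10 + 8.24 = 34.57.
Posterior ∝ λ^6e^(−10λ) · λ^6e^(−34.57λ) = λ^12e^(−44.57λ), i.e. Gamma(13, 44.57).
Mode = (a−1)/b = 12/44.57 ≈ 0.2692.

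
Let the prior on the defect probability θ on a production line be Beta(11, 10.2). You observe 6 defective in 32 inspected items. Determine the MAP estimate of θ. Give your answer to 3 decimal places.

Prior: Beta(11, 10.2).
Data: 6 successes in 32 trials. The binomial likelihood contributes θ^6(1−θ)^26, so the posterior is Beta(11+6, 10.2+26) = Beta(17, 36.2).
For Beta(a, b) with a, b > 1 the mode is (a−1)/(a+b−2) = 16/51.2 ≈ 0.313.

θ̂_MAP = 0.313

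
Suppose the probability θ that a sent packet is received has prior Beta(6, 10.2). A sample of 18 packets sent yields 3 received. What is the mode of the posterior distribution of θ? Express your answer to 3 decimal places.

Prior: Beta(6, 10.2).
Data: 3 successes in 18 trials. The binomial likelihood contributes θ^3(1−θ)^15, so the posterior is Beta(6+3, 10.2+15) = Beta(9, 25.2).
For Beta(a, b) with a, b > 1 the mode is (a−1)/(a+b−2) = 8/32.2 ≈ 0.248.

θ̂_MAP = 0.248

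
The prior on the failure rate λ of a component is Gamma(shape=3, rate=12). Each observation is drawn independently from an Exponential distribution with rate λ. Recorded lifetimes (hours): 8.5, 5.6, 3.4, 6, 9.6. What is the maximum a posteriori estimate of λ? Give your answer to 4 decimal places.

λ̂_MAP = 0.1552

The Exponential(rate=λ) likelihood is ∝ λ^n e^(−λΣtᵢ). Here n = 5 and Σtᵢ = 8.5 + 5.6 + 3.4 + 6 + 9.6 = 33.1.
Posterior ∝ λ^2e^(−12λ) · λ^5e^(−33.1λ) = λ^7e^(−45.1λ), i.e. Gamma(8, 45.1).
Mode = (a−1)/b = 7/45.1 ≈ 0.1552.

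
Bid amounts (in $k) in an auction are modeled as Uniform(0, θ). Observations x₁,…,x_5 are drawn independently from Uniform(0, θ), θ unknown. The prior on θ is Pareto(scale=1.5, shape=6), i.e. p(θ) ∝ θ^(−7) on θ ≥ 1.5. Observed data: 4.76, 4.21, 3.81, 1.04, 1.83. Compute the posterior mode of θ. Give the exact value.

The Uniform(0, θ) likelihood is θ^(−n) for θ ≥ max(xᵢ), zero otherwise. Here max(xᵢ) = 4.76.
Posterior ∝ θ^(−7) · θ^(−5) = θ^(−12) on θ ≥ max(1.5, 4.76) = 4.76.
This density is strictly decreasing in θ, so the posterior mode lies at the lower boundary of the support.

θ̂_MAP = 4.76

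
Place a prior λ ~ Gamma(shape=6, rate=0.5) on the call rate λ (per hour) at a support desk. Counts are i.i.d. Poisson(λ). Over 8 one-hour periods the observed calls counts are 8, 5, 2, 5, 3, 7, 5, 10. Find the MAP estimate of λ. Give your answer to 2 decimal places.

Σxᵢ = 8+5+2+5+3+7+5+10 = 45, with n = 8.
Posterior ∝ λ^5e^(−0.5λ) · λ^45e^(−8λ) = λ^50e^(−8.5λ), i.e. Gamma(shape=51, rate=8.5).
The mode of a Gamma(a, b) with a ≥ 1 (shape–rate) is (a−1)/b = 50/8.5 ≈ 5.88.

λ̂_MAP = 5.88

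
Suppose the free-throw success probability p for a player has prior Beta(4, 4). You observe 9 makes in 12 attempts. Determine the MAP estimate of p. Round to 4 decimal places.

p̂_MAP = 0.6667

Prior: Beta(4, 4).
Data: 9 successes in 12 trials. The binomial likelihood contributes p^9(1−p)^3, so the posterior is Beta(4+9, 4+3) = Beta(13, 7).
For Beta(a, b) with a, b > 1 the mode is (a−1)/(a+b−2) = 12/18 ≈ 0.6667.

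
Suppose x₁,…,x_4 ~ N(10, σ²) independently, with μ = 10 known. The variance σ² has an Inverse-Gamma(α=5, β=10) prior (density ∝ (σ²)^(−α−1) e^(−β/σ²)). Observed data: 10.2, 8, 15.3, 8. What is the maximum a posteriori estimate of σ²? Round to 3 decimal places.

σ̂²_MAP = 3.508

Sum of squared deviations about the known mean: SS = (10.2−10)² + (8−10)² + (15.3−10)² + (8−10)² = 36.13.
The Normal likelihood contributes (σ²)^(−n/2) exp(−SS/(2σ²)), so the posterior is Inverse-Gamma(α + n/2, β + SS/2) = Inverse-Gamma(7, 28.065).
The mode of Inverse-Gamma(a, b) is b/(a+1) = 28.065/8 ≈ 3.508.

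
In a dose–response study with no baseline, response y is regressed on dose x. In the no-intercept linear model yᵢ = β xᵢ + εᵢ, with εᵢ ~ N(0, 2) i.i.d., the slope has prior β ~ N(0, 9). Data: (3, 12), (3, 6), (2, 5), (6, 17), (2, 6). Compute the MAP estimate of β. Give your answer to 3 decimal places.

β̂_MAP = 2.861

log p(β | y) = −Σ(yᵢ − βxᵢ)²/(2·2) − β²/(2·9) + const.
Setting the derivative to zero: Σxᵢ(yᵢ − βxᵢ)/2 − β/9 = 0, so β = Σxᵢyᵢ / (Σxᵢ² + σ²/τ²).
Σxᵢyᵢ = 3·12 + 3·6 + 2·5 + 6·17 + 2·6 = 178; Σxᵢ² = 62; σ²/τ² = 2/9.
β̂_MAP = 178 / (62 + 2/9) = 178/(560/9) = 801/280 ≈ 2.861.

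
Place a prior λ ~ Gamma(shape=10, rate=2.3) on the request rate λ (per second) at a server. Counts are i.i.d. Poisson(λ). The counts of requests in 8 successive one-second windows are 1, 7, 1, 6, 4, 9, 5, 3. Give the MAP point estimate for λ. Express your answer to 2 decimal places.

λ̂_MAP = 4.37

Σxᵢ = 1+7+1+6+4+9+5+3 = 36, with n = 8.
Posterior ∝ λ^9e^(−2.3λ) · λ^36e^(−8λ) = λ^45e^(−10.3λ), i.e. Gamma(shape=46, rate=10.3).
The mode of a Gamma(a, b) with a ≥ 1 (shape–rate) is (a−1)/b = 45/10.3 ≈ 4.37.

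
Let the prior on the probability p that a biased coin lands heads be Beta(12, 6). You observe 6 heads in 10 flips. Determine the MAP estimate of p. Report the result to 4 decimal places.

p̂_MAP = 0.6538

Prior: Beta(12, 6).
Data: 6 successes in 10 trials. The binomial likelihood contributes p^6(1−p)^4, so the posterior is Beta(12+6, 6+4) = Beta(18, 10).
For Beta(a, b) with a, b > 1 the mode is (a−1)/(a+b−2) = 17/26 ≈ 0.6538.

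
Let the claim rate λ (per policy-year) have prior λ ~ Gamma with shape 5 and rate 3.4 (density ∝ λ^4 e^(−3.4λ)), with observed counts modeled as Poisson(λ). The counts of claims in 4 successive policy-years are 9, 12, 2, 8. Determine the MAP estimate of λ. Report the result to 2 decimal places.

λ̂_MAP = 4.73

Σxᵢ = 9+12+2+8 = 31, with n = 4.
Posterior ∝ λ^4e^(−3.4λ) · λ^31e^(−4λ) = λ^35e^(−7.4λ), i.e. Gamma(shape=36, rate=7.4).
The mode of a Gamma(a, b) with a ≥ 1 (shape–rate) is (a−1)/b = 35/7.4 ≈ 4.73.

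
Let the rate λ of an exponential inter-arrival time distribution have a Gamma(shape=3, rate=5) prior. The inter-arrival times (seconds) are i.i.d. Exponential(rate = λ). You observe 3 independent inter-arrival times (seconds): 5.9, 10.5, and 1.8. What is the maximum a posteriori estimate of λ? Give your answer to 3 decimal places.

λ̂_MAP = 0.216

The Exponential(rate=λ) likelihood is ∝ λ^n e^(−λΣtᵢ). Here n = 3 and Σtᵢ = 5.9 + 10.5 + 1.8 = 18.2.
Posterior ∝ λ^2e^(−5λ) · λ^3e^(−18.2λ) = λ^5e^(−23.2λ), i.e. Gamma(6, 23.2).
Mode = (a−1)/b = 5/23.2 ≈ 0.216.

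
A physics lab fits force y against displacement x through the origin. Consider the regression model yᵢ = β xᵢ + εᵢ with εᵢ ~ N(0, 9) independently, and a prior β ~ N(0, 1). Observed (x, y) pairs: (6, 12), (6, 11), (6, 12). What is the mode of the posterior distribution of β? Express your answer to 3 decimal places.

log p(β | y) = −Σ(yᵢ − βxᵢ)²/(2·9) − β²/(2·1) + const.
Setting the derivative to zero: Σxᵢ(yᵢ − βxᵢ)/9 − β/1 = 0, so β = Σxᵢyᵢ / (Σxᵢ² + σ²/τ²).
Σxᵢyᵢ = 6·12 + 6·11 + 6·12 = 210; Σxᵢ² = 108; σ²/τ² = 9.
β̂_MAP = 210 / (108 + 9) = 210/117 ≈ 1.795.

β̂_MAP = 1.795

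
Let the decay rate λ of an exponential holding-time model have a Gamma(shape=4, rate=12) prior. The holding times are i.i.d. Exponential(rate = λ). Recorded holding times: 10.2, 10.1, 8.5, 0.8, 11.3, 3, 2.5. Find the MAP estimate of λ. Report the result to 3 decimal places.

The Exponential(rate=λ) likelihood is ∝ λ^n e^(−λΣtᵢ). Here n = 7 and Σtᵢ = 10.2 + 10.1 + 8.5 + 0.8 + 11.3 + 3 + 2.5 = 46.4.
Posterior ∝ λ^3e^(−12λ) · λ^7e^(−46.4λ) = λ^10e^(−58.4λ), i.e. Gamma(11, 58.4).
Mode = (a−1)/b = 10/58.4 ≈ 0.171.

λ̂_MAP = 0.171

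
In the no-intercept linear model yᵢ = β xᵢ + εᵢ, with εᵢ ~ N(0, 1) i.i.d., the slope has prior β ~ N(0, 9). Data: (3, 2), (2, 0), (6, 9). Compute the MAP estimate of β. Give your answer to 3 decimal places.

log p(β | y) = −Σ(yᵢ − βxᵢ)²/(2·1) − β²/(2·9) + const.
Setting the derivative to zero: Σxᵢ(yᵢ − βxᵢ)/1 − β/9 = 0, so β = Σxᵢyᵢ / (Σxᵢ² + σ²/τ²).
Σxᵢyᵢ = 3·2 + 2·0 + 6·9 = 60; Σxᵢ² = 49; σ²/τ² = 1/9.
β̂_MAP = 60 / (49 + 1/9) = 60/(442/9) = 270/221 ≈ 1.222.

β̂_MAP = 1.222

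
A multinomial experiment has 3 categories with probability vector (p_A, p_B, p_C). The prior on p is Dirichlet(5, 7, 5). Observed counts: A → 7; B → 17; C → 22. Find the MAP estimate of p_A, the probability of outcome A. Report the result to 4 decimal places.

The posterior is Dirichlet(αᵢ + nᵢ) = Dirichlet(12, 24, 27).
For a Dirichlet(a₁,…,a_K) with all aᵢ > 1, the mode has j-th component (aⱼ − 1)/(Σaᵢ − K).
Here Σaᵢ = 63 and K = 3, so p_A = (12 − 1)/(63 − 3) = 11/60 ≈ 0.1833.

MAP estimate of p_A = 0.1833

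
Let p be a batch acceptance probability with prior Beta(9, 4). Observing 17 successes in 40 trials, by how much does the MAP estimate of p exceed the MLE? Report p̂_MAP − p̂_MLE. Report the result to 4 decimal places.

MAP − MLE = 0.0652

Posterior is Beta(26, 27); MAP = (26−1)/(53−2) = 25/51 ≈ 0.49020.
MLE ignores the prior: p̂_MLE = k/n = 17/40 ≈ 0.42500.
Difference = 25/51 − 17/40 = 133/2040 ≈ 0.0652.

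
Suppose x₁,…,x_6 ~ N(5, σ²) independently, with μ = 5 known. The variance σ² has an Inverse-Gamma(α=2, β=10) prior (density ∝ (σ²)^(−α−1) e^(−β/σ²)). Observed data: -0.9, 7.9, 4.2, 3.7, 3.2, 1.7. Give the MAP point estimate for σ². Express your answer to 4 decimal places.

σ̂²_MAP = 6.6400

Sum of squared deviations about the known mean: SS = (-0.9−5)² + (7.9−5)² + (4.2−5)² + (3.7−5)² + (3.2−5)² + (1.7−5)² = 59.68.
The Normal likelihood contributes (σ²)^(−n/2) exp(−SS/(2σ²)), so the posterior is Inverse-Gamma(α + n/2, β + SS/2) = Inverse-Gamma(5, 39.84).
The mode of Inverse-Gamma(a, b) is b/(a+1) = 39.84/6 ≈ 6.6400.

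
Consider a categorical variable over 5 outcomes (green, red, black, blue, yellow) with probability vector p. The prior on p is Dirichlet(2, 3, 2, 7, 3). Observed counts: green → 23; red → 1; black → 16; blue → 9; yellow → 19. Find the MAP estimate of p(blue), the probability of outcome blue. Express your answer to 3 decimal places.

MAP estimate of p(blue) = 0.188

The posterior is Dirichlet(αᵢ + nᵢ) = Dirichlet(25, 4, 18, 16, 22).
For a Dirichlet(a₁,…,a_K) with all aᵢ > 1, the mode has j-th component (aⱼ − 1)/(Σaᵢ − K).
Here Σaᵢ = 85 and K = 5, so p(blue) = (16 − 1)/(85 − 5) = 15/80 ≈ 0.188.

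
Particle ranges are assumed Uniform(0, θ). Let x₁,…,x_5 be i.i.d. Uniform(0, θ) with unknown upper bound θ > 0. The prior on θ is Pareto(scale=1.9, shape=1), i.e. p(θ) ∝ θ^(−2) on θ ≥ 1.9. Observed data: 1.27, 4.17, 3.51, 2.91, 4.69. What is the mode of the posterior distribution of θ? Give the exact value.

θ̂_MAP = 4.69

The Uniform(0, θ) likelihood is θ^(−n) for θ ≥ max(xᵢ), zero otherwise. Here max(xᵢ) = 4.69.
Posterior ∝ θ^(−2) · θ^(−5) = θ^(−7) on θ ≥ max(1.9, 4.69) = 4.69.
This density is strictly decreasing in θ, so the posterior mode lies at the lower boundary of the support.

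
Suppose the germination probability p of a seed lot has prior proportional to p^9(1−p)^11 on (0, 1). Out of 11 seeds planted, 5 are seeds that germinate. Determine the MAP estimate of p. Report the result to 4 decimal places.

The prior density ∝ p^9(1−p)^11 is the kernel of Beta(10, 12).
Data: 5 successes in 11 trials. The binomial likelihood contributes p^5(1−p)^6, so the posterior is Beta(10+5, 12+6) = Beta(15, 18).
For Beta(a, b) with a, b > 1 the mode is (a−1)/(a+b−2) = 14/31 ≈ 0.4516.

p̂_MAP = 0.4516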